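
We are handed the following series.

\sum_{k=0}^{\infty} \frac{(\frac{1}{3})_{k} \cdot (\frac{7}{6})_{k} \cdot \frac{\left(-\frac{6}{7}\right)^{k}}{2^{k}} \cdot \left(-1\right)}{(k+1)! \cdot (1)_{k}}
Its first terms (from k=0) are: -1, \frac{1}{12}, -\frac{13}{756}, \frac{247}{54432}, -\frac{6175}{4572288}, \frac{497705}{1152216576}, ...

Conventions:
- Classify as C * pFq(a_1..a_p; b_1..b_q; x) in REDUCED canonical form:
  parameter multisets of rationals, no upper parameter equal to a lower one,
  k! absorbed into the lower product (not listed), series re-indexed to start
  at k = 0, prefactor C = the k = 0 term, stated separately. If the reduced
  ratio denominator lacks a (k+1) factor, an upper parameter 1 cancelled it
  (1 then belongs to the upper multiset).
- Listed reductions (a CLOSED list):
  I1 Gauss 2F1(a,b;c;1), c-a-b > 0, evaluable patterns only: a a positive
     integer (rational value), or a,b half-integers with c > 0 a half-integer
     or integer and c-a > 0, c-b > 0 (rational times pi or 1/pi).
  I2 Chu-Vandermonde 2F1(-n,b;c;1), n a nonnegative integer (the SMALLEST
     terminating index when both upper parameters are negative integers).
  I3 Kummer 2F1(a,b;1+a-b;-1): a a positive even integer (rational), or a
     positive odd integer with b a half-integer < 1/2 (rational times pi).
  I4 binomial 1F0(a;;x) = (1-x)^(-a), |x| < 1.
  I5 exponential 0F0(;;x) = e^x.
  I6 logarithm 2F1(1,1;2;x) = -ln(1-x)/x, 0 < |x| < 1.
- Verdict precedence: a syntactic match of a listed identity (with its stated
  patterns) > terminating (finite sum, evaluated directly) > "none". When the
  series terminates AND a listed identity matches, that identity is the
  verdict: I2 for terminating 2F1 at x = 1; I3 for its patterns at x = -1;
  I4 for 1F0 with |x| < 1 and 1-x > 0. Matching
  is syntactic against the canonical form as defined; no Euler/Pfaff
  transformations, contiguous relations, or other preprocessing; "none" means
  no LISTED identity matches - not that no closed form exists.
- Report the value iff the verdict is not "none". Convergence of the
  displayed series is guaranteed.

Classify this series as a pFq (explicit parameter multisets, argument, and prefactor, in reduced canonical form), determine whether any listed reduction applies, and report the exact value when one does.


Reduced: x = -\frac{3}{7}, 2F1, upper = {\frac{1}{3}, \frac{7}{6}}, lower = {2}, C = -1. Verdict: none - this 2F1 at x = -\frac{3}{7} matches no listed pattern, and upper {\frac{1}{3}, \frac{7}{6}} holds no stopper.

Structural cue: t_0 being -1, the two k-th powers (C = -1, x = -3/7) combine into one argument.
Ratio: r(k) = -\frac{3}{7} * (k+\frac{1}{3}) (k+\frac{7}{6}) / [(k+2) (k+1)] - rational; roots negated = parameters, x = -\frac{3}{7}, C = -1.


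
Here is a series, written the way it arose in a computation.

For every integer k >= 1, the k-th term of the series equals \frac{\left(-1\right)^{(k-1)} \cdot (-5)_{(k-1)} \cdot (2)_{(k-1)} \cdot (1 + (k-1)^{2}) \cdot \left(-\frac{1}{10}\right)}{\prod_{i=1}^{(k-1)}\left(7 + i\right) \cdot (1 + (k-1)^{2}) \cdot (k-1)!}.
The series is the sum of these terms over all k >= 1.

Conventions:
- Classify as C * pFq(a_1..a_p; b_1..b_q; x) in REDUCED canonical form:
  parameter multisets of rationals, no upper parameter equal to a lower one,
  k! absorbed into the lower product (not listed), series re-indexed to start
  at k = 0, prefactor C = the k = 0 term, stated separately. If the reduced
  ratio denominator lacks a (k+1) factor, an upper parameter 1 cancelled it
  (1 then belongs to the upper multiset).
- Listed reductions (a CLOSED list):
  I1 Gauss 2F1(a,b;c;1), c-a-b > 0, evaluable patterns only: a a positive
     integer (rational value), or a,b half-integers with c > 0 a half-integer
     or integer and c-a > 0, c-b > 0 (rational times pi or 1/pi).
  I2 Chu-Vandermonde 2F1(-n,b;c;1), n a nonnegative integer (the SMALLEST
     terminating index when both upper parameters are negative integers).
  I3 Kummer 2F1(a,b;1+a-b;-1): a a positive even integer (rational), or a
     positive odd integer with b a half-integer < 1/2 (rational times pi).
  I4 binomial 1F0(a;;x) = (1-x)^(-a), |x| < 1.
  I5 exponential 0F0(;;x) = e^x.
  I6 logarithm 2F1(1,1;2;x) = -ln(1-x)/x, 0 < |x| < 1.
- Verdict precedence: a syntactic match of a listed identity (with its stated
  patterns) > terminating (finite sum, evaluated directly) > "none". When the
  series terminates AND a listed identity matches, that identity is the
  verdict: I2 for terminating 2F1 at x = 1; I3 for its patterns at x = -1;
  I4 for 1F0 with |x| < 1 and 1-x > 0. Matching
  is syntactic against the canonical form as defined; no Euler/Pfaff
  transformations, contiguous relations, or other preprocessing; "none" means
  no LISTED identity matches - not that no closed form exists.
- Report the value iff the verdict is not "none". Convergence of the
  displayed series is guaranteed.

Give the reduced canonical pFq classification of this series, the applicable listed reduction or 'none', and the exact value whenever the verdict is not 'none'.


Classification (C = -\frac{1}{10}): 2F1 with upper {-5, 2}, lower {8}, argument x = -1. Verdict at x = -1: the Kummer evaluation I3 matches (x = -1; c = 8 equals 1+a-b for upper {-5, 2}: listed pattern). Value: -\frac{7}{20}.

Structural cue: t_0 = -\frac{1}{10} here, and the lower running product (prefactor -1/10) is a rising factorial.
Ratio: r(k) = -1 * (k-5) (k+2) / [(k+8) (k+1)] - rational in k. x = -1; t_0 = -\frac{1}{10}; negate the roots.


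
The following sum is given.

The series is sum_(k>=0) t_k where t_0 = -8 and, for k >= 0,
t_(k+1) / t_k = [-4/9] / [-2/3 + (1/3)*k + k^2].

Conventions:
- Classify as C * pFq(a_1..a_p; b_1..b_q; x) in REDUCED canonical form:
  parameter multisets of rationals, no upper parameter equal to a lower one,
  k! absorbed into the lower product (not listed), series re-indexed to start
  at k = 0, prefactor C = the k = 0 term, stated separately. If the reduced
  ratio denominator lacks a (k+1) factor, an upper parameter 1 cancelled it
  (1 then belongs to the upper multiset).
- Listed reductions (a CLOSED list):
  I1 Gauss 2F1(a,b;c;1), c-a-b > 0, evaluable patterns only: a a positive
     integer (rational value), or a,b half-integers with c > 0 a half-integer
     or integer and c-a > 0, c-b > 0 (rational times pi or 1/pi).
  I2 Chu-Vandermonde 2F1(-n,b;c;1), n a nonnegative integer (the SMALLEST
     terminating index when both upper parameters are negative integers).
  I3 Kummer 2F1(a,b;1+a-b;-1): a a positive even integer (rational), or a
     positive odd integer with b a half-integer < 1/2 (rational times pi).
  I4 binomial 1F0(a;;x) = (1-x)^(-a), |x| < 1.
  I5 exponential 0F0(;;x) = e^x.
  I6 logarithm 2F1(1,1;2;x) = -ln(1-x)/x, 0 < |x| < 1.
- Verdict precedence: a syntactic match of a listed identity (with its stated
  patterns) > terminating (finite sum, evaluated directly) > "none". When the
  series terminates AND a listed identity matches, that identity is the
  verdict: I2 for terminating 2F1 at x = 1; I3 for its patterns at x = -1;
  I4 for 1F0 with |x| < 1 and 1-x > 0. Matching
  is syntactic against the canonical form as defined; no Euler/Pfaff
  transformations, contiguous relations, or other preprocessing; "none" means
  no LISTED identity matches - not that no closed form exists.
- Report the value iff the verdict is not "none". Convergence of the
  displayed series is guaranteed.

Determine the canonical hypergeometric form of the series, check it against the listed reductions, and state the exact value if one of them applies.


This is -8 * 0F1(-; -2/3; -4/9) in reduced canonical form. Verdict: none - at argument -4/9 the multisets {-} ; {-2/3} match no listed identity.

First insight: t_0 = -8 here, and roots of the ratio polynomials (C = -8) are the negated parameters.
Consecutive-term ratio: r(k) = (-4/9) * 1 / [(k-2/3) (k+1)] - rational in k. x = (-4/9); t_0 = -8; negate the roots.


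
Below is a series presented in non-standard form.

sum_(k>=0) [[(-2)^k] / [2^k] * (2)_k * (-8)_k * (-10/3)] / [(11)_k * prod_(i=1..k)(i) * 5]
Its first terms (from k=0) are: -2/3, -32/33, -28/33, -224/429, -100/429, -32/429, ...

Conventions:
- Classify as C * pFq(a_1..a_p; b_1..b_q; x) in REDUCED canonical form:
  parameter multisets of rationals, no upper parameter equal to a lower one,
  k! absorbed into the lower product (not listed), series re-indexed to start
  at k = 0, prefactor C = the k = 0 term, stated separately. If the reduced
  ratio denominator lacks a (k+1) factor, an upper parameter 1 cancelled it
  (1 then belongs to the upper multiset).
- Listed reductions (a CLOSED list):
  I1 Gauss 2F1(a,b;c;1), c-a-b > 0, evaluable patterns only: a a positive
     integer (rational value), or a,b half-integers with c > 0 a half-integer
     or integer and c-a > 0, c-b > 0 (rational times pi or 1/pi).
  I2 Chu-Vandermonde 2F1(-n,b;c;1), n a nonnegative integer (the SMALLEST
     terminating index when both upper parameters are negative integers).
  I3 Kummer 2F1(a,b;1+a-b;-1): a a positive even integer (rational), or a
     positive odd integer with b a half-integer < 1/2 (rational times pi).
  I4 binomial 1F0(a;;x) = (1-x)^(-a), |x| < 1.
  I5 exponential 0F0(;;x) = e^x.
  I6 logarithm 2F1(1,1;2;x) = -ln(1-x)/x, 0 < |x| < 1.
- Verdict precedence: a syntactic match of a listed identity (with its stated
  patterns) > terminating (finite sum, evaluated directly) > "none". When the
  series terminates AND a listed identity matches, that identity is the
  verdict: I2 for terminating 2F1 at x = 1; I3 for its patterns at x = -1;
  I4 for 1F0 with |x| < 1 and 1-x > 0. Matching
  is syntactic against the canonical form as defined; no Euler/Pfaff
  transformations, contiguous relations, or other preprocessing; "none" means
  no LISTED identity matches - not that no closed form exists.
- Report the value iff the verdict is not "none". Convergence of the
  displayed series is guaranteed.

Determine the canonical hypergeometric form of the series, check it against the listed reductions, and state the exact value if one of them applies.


This is -2/3 * 2F1(-8, 2; 11; -1) in reduced canonical form. Verdict at x = -1: Kummer (I3) matches (x = -1; c = 11 equals 1+a-b for upper {-8, 2}: listed pattern). Value: -10/3.

Structural cue: x = (-1) and the two k-th powers (C = -2/3) combine into one argument.
Step ratio: r(k) = (-1) * (k-8) (k+2) / [(k+11) (k+1)] - rational in k, leading ratio (-1); with t_0 = -2/3, classification follows.


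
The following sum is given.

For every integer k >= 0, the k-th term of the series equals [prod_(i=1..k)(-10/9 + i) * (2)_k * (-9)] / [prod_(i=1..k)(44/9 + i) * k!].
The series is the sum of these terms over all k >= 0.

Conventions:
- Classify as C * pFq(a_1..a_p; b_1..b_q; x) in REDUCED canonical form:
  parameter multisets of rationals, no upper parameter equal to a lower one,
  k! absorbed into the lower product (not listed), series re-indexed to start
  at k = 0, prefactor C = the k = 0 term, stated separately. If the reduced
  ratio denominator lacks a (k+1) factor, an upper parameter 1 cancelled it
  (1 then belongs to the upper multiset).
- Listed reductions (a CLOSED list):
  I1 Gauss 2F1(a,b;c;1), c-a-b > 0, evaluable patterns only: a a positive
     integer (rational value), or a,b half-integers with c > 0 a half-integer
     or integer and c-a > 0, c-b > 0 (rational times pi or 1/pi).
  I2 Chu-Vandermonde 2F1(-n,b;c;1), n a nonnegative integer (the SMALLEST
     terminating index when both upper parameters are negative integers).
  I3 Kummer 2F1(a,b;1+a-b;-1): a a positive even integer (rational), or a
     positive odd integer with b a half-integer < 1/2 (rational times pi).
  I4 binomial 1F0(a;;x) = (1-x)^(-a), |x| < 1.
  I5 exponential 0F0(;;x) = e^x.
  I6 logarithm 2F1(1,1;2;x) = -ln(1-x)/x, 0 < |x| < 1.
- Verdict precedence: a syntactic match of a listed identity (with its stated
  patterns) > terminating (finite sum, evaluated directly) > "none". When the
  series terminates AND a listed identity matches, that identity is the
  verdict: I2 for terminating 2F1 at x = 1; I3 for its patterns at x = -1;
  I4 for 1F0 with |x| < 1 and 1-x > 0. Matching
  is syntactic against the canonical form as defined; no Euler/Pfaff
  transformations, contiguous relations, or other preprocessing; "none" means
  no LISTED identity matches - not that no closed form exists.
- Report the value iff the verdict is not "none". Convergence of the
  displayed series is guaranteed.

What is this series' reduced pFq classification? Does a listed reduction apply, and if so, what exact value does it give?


At argument 1: a 2F1 with upper {-1/9, 2}, lower {53/9}, scaled by C = -9. Verdict: Gauss's theorem (I1) matches (x = 1: the Gamma ratio telescopes since c-a-b = 4 > 0 and a = 2 in Z>0). Value: -77/9.

The tell: t_0 = -9 here, and the running product (C = -9) telescopes to a rising factorial.
Step ratio: r(k) = 1 * (k-1/9) (k+2) / [(k+53/9) (k+1)] - rational in k, leading ratio 1; with t_0 = -9, classification follows.


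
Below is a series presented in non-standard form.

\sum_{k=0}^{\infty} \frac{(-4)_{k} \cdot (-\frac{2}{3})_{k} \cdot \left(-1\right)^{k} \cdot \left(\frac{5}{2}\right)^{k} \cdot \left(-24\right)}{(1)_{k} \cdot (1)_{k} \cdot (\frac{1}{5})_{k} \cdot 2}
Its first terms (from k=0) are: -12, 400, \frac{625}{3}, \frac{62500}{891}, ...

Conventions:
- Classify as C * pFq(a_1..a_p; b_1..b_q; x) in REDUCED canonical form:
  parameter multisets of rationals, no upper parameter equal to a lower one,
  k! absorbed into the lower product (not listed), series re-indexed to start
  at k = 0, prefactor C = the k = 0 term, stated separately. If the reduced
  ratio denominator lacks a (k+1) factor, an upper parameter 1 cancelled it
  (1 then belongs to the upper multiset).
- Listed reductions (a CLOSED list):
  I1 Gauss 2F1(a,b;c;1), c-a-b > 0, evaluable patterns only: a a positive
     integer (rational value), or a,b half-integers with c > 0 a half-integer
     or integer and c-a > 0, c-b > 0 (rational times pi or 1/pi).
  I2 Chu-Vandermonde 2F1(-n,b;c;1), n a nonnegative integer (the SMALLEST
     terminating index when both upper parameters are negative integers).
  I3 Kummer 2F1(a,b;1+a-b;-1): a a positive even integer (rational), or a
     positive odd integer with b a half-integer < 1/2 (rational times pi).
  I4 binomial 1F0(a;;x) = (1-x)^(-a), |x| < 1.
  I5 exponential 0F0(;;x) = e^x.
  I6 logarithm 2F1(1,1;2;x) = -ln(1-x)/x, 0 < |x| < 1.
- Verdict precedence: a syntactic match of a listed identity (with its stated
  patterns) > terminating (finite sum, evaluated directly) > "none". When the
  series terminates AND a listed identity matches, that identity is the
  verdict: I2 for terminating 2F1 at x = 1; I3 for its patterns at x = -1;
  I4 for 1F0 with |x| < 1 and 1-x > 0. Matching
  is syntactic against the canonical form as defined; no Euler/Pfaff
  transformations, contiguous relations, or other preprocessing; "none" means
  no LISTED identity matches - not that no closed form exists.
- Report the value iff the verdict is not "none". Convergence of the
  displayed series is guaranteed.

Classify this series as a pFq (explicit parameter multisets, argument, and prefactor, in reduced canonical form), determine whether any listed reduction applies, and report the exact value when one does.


Reduced: x = -\frac{5}{2}, 2F2, upper = {-4, -\frac{2}{3}}, lower = {\frac{1}{5}, 1}, C = -12. Verdict: terminating - no listed pattern fits, but -4 in the upper list cuts the series at k = 4; direct evaluation. Sum: \frac{230766247}{342144}.

Structural cue: from the first term -12: the (-1)^k factor (prefactor -12) folds into the argument's sign.
Consecutive-term ratio: r(k) = -\frac{5}{2} * (k-4) (k-\frac{2}{3}) / [(k+\frac{1}{5}) (k+1) (k+1)] - poly over poly, x = -\frac{5}{2} from leading terms; C = -12 at k = 0.


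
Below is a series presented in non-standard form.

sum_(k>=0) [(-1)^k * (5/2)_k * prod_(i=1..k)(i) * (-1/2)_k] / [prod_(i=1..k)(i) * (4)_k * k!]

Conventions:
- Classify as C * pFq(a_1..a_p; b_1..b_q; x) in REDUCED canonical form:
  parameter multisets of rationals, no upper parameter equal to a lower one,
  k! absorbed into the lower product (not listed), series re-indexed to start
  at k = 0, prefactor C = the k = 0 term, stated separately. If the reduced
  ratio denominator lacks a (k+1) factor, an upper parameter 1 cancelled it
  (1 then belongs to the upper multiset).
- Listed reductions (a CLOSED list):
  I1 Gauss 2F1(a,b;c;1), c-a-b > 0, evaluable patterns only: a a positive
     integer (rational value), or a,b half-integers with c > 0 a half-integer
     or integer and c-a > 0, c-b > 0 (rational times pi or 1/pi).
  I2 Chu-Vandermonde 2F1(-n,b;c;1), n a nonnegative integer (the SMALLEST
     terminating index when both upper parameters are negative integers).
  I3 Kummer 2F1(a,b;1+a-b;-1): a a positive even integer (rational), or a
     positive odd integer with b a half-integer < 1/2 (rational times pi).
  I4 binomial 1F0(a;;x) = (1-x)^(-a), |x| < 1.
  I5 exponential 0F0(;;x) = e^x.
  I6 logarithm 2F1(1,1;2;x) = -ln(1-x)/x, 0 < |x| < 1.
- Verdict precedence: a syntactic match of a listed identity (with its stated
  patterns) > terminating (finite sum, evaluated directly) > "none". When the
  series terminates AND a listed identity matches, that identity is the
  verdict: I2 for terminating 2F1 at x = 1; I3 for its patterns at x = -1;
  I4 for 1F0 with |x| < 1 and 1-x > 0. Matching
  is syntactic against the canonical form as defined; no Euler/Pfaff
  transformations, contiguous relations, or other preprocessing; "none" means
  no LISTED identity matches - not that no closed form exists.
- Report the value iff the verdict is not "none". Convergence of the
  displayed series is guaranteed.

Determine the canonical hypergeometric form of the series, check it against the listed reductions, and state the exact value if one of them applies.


With C = 1: the canonical form is 2F1(-1/2, 5/2; 4; -1). Verdict: none - at argument -1 the multisets {-1/2, 5/2} ; {4} match no listed identity.

First insight: x = (-1) and the parameter 1 appears in both the upper and lower lists and cancels.
Term ratio: r(k) = (-1) * (k-1/2) (k+5/2) / [(k+4) (k+1)] - rational in k. x = (-1); t_0 = 1; negate the roots.


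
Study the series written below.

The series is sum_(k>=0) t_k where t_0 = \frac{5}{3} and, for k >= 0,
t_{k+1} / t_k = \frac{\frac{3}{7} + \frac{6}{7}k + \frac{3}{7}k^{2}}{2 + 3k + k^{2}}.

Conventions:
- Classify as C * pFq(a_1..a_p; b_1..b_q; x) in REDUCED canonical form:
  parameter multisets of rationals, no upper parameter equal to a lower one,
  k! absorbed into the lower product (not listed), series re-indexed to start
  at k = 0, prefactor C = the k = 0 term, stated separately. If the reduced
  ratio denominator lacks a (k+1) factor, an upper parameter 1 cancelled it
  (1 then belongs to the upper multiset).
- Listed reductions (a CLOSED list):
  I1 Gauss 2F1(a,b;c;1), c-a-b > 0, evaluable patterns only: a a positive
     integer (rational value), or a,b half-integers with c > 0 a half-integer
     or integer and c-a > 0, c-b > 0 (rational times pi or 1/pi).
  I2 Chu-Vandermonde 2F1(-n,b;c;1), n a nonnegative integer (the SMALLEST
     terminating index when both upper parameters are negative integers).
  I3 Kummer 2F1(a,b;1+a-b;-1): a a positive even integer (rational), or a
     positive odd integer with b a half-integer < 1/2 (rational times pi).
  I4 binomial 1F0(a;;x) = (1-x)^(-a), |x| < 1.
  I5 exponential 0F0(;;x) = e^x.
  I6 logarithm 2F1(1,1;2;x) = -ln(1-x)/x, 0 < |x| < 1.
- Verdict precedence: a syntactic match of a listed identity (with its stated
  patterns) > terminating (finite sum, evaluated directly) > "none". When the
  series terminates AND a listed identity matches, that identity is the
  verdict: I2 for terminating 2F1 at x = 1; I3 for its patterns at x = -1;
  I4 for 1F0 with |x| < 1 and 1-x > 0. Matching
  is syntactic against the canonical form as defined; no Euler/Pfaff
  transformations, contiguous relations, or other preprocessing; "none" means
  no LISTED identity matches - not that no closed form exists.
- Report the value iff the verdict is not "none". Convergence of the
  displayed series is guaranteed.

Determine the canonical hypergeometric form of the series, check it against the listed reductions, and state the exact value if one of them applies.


Canonical form: C = \frac{5}{3} times 2F1 with upper {1, 1}, lower {2}, x = \frac{3}{7}. Verdict (x = \frac{3}{7}): logarithm (I6) applies (the logarithm: parameters (1,1;2), x = \frac{3}{7}). Its exact value is \left(-\frac{35}{9}\right) \cdot \ln\left(\frac{4}{7}\right).

The tell: t_0 being \frac{5}{3}, factor the ratio over Q (prefactor 5/3): negated roots = parameters.
Ratio: r(k) = \frac{3}{7} * (k+1) (k+1) / [(k+2) (k+1)] - rational in k, leading ratio \frac{3}{7}; with t_0 = \frac{5}{3}, classification follows.


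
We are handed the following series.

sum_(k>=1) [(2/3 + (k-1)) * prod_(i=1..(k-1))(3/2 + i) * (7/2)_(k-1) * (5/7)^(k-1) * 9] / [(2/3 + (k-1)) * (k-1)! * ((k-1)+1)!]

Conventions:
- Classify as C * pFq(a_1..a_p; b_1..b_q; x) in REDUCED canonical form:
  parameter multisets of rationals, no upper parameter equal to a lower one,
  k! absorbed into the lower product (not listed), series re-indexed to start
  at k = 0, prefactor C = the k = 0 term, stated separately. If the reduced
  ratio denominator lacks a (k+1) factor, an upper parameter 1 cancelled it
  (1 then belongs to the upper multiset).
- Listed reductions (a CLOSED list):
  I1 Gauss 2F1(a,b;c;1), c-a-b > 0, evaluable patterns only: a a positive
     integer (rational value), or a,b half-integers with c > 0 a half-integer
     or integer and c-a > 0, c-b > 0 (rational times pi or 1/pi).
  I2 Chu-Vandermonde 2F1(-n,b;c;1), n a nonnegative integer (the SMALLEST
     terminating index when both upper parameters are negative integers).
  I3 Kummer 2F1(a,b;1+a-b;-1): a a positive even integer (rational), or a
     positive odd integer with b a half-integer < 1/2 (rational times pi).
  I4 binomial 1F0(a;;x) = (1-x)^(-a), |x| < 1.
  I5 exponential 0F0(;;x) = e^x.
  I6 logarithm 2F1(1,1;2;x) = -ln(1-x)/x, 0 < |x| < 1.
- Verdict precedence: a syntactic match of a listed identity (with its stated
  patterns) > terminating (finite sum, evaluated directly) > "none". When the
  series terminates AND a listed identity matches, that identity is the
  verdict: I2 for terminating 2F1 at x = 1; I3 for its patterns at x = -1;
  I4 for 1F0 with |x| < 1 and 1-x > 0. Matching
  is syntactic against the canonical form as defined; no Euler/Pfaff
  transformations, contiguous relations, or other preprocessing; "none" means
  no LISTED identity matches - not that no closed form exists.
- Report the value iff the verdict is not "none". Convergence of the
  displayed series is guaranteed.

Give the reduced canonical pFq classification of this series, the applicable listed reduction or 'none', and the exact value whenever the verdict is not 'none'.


With C = 9: the canonical form is 2F1(5/2, 7/2; 2; 5/7). Verdict: none - at argument 5/7 the multisets {5/2, 7/2} ; {2} match no listed identity.

Key observation: t_0 being 9, striking the common factor k + 2/3 reduces the term (prefactor 9).
Consecutive-term ratio: r(k) = (5/7) * (k+5/2) (k+7/2) / [(k+2) (k+1)] - rational in k, leading ratio (5/7); with t_0 = 9, classification follows.


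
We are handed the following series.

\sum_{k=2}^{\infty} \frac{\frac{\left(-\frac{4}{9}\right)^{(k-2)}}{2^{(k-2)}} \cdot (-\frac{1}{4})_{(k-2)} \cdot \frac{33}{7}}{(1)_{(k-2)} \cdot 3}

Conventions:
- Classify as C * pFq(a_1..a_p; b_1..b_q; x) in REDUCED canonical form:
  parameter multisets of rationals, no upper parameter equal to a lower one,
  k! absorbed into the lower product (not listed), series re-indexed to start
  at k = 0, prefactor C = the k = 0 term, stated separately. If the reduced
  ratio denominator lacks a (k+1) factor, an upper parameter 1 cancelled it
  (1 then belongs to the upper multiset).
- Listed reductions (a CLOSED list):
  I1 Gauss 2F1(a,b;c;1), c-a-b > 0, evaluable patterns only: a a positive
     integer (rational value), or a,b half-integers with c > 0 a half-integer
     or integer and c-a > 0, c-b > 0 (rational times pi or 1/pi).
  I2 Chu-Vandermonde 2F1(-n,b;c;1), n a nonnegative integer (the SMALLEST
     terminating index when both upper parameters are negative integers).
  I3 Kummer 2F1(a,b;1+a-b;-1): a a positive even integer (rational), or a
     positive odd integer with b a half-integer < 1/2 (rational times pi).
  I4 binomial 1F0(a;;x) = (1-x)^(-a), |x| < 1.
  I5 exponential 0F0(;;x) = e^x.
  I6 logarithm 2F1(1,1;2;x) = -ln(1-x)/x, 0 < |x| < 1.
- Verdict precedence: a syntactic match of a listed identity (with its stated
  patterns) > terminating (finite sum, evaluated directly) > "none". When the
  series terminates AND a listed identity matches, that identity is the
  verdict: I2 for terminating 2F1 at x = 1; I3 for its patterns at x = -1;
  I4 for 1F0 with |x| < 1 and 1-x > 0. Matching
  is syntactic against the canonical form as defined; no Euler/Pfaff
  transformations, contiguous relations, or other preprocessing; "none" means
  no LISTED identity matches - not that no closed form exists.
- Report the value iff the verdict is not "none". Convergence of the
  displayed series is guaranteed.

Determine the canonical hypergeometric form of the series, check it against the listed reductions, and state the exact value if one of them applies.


First insight: t_0 = \frac{11}{7} here, and (1)_k (C = 11/7, x = -2/9) is k! itself.
Consecutive-term ratio: r(k) = -\frac{2}{9} * (k-\frac{1}{4}) / [(k+1)] - rational; roots negated = parameters, x = -\frac{2}{9}, C = \frac{11}{7}.

This is \frac{11}{7} * 1F0(-\frac{1}{4}; -; -\frac{2}{9}) in reduced canonical form. Verdict: the binomial series (I4) applies (the 1F0 binomial series: exponent 1/4, x = -\frac{2}{9}). Its exact value is \frac{11}{7} \cdot \left(\frac{11}{9}\right)^{\frac{1}{4}}.


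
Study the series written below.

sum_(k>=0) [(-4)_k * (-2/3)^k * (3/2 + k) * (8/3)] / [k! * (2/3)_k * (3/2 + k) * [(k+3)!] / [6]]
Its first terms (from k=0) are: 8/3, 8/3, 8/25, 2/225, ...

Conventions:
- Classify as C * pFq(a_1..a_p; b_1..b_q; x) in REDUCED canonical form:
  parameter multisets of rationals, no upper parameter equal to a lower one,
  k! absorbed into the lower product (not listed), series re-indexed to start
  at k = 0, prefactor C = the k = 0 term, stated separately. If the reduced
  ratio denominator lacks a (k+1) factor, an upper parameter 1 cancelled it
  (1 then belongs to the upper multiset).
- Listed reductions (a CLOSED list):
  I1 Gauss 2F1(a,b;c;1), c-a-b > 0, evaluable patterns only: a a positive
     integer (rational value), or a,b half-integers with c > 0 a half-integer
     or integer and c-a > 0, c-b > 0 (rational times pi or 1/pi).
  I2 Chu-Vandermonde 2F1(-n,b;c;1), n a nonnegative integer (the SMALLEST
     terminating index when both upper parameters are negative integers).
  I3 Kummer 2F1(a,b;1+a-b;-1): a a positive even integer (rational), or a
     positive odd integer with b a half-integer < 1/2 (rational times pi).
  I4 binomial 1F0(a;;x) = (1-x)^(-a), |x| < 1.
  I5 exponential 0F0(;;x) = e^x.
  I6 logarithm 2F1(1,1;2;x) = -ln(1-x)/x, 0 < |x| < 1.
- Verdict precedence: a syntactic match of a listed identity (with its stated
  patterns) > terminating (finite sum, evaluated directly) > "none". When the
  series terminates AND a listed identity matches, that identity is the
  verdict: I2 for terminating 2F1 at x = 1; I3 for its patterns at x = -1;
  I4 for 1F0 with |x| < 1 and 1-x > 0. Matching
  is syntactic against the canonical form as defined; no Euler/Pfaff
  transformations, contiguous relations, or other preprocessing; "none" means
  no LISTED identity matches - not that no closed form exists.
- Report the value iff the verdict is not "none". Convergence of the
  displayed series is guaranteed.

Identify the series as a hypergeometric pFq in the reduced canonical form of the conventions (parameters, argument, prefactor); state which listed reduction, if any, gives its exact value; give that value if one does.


Structural cue: t_0 = 8/3 here, and the denominator's factorial ratio (C = 8/3) is a lower Pochhammer.
Term ratio: r(k) = (-2/3) * (k-4) / [(k+2/3) (k+4) (k+1)] - rational; roots negated = parameters, x = (-2/3), C = 8/3.

Reduced: x = -2/3, 1F2, upper = {-4}, lower = {2/3, 4}, C = 8/3. Verdict: terminating at k = 4: the factor (-4)_k kills every later term; summing the 5 survivors is exact. Its exact value is 98099/17325.


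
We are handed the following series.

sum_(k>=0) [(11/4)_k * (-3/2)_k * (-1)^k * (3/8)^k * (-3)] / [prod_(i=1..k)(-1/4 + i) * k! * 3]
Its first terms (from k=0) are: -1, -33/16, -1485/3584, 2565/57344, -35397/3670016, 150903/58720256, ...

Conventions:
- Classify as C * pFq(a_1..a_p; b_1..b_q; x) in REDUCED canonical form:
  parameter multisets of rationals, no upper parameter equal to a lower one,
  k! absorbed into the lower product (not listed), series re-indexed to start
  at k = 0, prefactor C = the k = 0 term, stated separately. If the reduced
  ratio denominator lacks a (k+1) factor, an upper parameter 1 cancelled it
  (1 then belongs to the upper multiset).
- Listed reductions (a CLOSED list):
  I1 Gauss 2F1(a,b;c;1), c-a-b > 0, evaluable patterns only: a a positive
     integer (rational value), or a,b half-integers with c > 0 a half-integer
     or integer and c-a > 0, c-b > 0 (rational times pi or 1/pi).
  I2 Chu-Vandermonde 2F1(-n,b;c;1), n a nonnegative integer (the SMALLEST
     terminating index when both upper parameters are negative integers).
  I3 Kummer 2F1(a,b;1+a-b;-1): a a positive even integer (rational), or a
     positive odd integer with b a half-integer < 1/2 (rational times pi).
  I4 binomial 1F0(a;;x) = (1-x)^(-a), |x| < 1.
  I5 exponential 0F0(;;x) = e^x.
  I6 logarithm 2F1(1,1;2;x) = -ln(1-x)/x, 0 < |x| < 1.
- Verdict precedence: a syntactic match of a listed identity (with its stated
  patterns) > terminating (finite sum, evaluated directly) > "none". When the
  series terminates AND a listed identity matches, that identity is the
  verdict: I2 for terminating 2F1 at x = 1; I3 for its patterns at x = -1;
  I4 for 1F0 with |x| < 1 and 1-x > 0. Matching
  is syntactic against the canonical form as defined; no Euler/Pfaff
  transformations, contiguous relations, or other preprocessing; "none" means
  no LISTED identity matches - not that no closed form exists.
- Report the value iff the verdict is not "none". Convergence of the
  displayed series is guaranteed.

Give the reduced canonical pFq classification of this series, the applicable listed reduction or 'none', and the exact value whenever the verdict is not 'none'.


With C = -1: the canonical form is 2F1(-3/2, 11/4; 3/4; -3/8). Verdict: none (x = -3/8): each listed identity misses the multisets {-3/2, 11/4} ; {3/4}.

Key observation: with t_0 = -1, the (-1)^k factor (C = -1, x = -3/8) folds into the argument's sign.
Term ratio: r(k) = (-3/8) * (k-3/2) (k+11/4) / [(k+3/4) (k+1)] - rational in k. x = (-3/8); t_0 = -1; negate the roots.


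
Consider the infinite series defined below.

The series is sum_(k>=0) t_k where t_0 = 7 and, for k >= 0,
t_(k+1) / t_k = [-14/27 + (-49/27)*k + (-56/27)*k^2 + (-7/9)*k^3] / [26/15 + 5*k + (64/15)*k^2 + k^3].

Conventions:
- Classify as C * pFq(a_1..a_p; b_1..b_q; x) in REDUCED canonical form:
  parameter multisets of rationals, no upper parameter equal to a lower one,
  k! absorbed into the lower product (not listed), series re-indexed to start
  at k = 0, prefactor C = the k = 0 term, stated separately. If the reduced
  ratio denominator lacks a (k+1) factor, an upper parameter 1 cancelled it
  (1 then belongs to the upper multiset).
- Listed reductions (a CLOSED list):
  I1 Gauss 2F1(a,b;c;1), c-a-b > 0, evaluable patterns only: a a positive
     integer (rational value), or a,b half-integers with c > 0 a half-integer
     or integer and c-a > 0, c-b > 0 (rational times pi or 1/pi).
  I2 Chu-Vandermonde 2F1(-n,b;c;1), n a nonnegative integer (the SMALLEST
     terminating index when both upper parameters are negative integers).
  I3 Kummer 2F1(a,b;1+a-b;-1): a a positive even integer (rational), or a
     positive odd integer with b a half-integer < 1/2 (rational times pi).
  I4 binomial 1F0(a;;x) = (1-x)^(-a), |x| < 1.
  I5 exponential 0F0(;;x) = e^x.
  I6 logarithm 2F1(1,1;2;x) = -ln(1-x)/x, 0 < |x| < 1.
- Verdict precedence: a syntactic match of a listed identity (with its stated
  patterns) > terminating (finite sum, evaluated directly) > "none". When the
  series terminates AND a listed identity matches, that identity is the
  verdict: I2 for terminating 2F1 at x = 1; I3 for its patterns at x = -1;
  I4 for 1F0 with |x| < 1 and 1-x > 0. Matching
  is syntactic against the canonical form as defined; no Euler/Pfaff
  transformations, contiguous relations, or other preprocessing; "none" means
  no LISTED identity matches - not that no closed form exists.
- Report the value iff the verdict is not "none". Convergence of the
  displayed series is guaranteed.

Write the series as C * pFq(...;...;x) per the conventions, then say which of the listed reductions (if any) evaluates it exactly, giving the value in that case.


Prefactor 7, argument -7/9: 2F1 with upper {1, 1} over lower {13/5}. Verdict: none here - no I1-I6 shape fits x = -7/9 with lower {13/5}.

First insight: t_0 = 7 here, and the parameter 2/3 appears in both the upper and lower lists and cancels.
Term ratio: r(k) = (-7/9) * (k+1) (k+1) / [(k+13/5) (k+1)] - rational in k. x = (-7/9); t_0 = 7; negate the roots.


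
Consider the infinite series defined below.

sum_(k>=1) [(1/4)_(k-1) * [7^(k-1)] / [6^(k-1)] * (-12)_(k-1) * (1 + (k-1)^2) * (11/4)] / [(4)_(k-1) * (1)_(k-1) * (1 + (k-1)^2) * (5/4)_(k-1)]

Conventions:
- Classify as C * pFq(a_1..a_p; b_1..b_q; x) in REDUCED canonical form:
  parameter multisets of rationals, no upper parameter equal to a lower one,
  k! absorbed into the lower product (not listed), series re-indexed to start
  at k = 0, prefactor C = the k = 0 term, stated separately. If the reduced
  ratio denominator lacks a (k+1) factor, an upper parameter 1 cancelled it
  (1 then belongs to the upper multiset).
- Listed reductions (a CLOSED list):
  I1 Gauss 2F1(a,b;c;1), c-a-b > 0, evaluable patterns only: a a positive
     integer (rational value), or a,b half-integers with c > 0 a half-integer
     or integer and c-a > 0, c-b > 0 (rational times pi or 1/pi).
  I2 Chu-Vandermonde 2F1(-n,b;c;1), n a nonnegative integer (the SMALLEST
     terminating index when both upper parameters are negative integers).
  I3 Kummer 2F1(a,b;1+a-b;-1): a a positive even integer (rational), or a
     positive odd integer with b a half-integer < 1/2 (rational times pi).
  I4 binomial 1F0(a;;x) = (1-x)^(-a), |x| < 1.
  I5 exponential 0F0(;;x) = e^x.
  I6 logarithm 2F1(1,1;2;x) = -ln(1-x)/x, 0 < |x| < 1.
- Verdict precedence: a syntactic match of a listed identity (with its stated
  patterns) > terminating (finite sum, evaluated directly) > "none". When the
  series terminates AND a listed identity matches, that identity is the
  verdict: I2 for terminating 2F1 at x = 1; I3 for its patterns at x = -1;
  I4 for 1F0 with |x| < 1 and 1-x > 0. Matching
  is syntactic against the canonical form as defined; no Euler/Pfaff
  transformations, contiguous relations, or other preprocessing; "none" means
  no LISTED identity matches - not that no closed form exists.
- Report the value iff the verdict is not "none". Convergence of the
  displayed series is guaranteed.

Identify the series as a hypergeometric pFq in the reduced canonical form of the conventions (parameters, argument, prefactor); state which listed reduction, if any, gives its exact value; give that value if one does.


With C = 11/4: the canonical form is 2F2(-12, 1/4; 5/4, 4; 7/6). Verdict: terminating - the sum ends at index 12 because -12 is a negative integer; exact evaluation follows. Value: 4551958967446193768988689/2633098414375229718528000.

Key step: from the first term 11/4: (1)_k (C = 11/4) is k! itself.
Step ratio: r(k) = (7/6) * (k-12) (k+1/4) / [(k+5/4) (k+4) (k+1)] - rational in k. x = (7/6); t_0 = 11/4; negate the roots.


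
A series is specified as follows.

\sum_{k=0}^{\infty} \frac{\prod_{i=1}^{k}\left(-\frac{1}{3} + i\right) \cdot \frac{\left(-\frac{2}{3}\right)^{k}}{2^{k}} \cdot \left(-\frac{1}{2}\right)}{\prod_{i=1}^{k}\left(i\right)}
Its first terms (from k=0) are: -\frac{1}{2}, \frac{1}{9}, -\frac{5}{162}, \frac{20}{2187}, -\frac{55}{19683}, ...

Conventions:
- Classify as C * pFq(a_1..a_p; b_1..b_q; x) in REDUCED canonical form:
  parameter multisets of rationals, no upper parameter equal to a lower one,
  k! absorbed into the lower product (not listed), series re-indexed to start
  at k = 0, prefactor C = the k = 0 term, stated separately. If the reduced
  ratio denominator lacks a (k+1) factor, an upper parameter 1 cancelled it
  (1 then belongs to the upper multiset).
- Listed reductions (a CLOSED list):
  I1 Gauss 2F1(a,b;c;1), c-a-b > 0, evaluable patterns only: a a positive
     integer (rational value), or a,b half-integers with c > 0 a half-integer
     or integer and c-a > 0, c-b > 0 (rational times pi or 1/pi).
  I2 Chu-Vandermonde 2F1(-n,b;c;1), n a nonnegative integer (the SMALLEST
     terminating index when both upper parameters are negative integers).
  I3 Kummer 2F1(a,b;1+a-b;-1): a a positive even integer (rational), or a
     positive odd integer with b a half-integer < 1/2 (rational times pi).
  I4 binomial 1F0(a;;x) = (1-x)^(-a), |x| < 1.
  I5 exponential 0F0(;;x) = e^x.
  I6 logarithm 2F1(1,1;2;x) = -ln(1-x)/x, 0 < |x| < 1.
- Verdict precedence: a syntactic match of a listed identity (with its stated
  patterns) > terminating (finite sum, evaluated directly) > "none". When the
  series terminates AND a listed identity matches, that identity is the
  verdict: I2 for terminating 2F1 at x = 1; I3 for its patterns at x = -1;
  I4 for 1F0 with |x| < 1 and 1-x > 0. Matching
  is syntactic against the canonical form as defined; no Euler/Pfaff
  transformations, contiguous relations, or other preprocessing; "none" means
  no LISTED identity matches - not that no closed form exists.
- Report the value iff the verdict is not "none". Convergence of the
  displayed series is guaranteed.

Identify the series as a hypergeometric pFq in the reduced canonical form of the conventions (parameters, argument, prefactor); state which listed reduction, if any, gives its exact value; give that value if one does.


The tell: t_0 = -\frac{1}{2} here, and the product of the first k integers (C = -1/2) is k!.
Step ratio: r(k) = -\frac{1}{3} * (k+\frac{2}{3}) / [(k+1)] - rational in k, leading ratio -\frac{1}{3}; with t_0 = -\frac{1}{2}, classification follows.

With C = -\frac{1}{2}: the canonical form is 1F0(\frac{2}{3}; -; -\frac{1}{3}). Verdict: binomial (I4) fires (the 1F0 binomial series: exponent -2/3, x = -\frac{1}{3}). Sum: \left(-\frac{1}{2}\right) \cdot \left(\frac{4}{3}\right)^{-\frac{2}{3}}.


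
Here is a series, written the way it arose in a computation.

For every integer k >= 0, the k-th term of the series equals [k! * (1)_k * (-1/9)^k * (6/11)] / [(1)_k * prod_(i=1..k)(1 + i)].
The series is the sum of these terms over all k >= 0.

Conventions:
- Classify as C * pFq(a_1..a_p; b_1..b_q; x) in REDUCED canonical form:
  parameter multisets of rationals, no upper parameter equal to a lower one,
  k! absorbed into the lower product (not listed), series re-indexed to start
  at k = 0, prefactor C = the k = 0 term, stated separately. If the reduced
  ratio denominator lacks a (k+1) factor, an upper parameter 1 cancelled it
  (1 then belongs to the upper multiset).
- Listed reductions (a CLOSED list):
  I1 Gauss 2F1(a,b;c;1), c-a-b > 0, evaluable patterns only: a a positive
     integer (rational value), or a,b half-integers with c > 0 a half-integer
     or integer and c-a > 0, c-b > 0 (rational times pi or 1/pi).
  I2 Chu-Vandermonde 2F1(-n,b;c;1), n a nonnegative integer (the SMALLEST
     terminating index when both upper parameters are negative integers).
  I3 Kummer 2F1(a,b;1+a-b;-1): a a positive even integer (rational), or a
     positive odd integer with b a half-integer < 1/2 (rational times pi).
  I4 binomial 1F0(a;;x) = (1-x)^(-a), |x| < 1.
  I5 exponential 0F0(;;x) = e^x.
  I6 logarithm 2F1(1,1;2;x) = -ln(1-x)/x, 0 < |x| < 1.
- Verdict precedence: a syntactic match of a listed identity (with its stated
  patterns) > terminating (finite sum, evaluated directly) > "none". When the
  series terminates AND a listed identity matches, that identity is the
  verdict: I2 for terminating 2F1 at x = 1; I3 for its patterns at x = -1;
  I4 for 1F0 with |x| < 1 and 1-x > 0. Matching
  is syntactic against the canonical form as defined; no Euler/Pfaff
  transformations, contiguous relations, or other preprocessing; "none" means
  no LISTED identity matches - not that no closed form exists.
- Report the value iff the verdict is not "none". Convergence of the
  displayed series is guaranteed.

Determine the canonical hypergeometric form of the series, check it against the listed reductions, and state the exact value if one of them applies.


Prefactor 6/11, argument -1/9: 2F1 with upper {1, 1} over lower {2}. Verdict at x = -1/9: the logarithmic series (I6) matches (the logarithm: parameters (1,1;2), x = -1/9). Its exact value is (54/11) * ln(10/9).

The tell: from the first term 6/11: (1)_k (C = 6/11, x = -1/9) is k! itself.
Step ratio: r(k) = (-1/9) * (k+1) (k+1) / [(k+2) (k+1)] ; factor over Q: parameters, x = (-1/9), and C = 6/11.
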